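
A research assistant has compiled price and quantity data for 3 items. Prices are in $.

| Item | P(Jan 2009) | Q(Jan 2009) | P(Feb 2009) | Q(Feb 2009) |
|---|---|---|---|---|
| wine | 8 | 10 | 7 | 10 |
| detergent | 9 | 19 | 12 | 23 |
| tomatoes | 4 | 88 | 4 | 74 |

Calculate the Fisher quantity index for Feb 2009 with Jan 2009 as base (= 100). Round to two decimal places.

97.72

Laspeyres component (base-period weights):
ΣP(Jan 2009)Q(Feb 2009) = 8×10 + 9×23 + 4×74 = 80 + 207 + 296 = 583
ΣP(Jan 2009)Q(Jan 2009) = 8×10 + 9×19 + 4×88 = 80 + 171 + 352 = 603
L = 583 / 603 × 100 = 96.6833
Paasche component (current-period weights):
ΣP(Feb 2009)Q(Feb 2009) = 7×10 + 12×23 + 4×74 = 70 + 276 + 296 = 642
ΣP(Feb 2009)Q(Jan 2009) = 7×10 + 12×19 + 4×88 = 70 + 228 + 352 = 650
P = 642 / 650 × 100 = 98.7692
Fisher = √(L × P) = √(96.6833 × 98.7692) = 97.7207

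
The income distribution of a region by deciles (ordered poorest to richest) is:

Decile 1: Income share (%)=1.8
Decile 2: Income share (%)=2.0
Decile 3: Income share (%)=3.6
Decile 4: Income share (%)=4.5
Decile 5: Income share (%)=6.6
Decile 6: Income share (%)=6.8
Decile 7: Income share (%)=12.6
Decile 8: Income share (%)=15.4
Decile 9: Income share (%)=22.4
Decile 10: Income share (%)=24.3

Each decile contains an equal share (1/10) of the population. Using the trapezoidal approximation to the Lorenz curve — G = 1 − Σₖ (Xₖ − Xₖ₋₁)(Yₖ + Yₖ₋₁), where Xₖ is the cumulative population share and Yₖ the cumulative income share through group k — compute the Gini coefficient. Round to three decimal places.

Cumulative income shares Yₖ: 0.0180, 0.0380, 0.0740, 0.1190, 0.1850, 0.2530, 0.3790, 0.5330, 0.7570, 1.0000
Σ (Xₖ−Xₖ₋₁)(Yₖ+Yₖ₋₁) = (1/10)(0.0180+0.0000) + (1/10)(0.0380+0.0180) + (1/10)(0.0740+0.0380) + (1/10)(0.1190+0.0740) + (1/10)(0.1850+0.1190) + (1/10)(0.2530+0.1850) + (1/10)(0.3790+0.2530) + (1/10)(0.5330+0.3790) + (1/10)(0.7570+0.5330) + (1/10)(1.0000+0.7570)
  = 0.0018 + 0.0056 + 0.0112 + 0.0193 + 0.0304 + 0.0438 + 0.0632 + 0.0912 + 0.1290 + 0.1757 = 0.5712
G = 1 − 0.5712 = 0.4288

0.429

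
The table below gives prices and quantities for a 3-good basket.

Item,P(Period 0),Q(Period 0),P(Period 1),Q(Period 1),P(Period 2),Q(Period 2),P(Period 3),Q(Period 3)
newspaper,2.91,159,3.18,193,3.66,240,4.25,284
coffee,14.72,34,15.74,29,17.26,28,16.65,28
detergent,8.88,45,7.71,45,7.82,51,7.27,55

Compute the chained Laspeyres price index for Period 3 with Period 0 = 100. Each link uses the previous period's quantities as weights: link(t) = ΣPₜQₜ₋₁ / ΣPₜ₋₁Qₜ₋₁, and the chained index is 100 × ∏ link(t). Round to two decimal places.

Link Period 0→Period 1:
ΣP(Period 1)Q(Period 0) = 3.18×159 + 15.74×34 + 7.71×45 = 505.62 + 535.16 + 346.95 = 1387.73
ΣP(Period 0)Q(Period 0) = 2.91×159 + 14.72×34 + 8.88×45 = 462.69 + 500.48 + 399.6 = 1362.77
link = 1387.73/1362.77 = 1.018316
Link Period 1→Period 2:
ΣP(Period 2)Q(Period 1) = 3.66×193 + 17.26×29 + 7.82×45 = 706.38 + 500.54 + 351.9 = 1558.82
ΣP(Period 1)Q(Period 1) = 3.18×193 + 15.74×29 + 7.71×45 = 613.74 + 456.46 + 346.95 = 1417.15
link = 1558.82/1417.15 = 1.099968
Link Period 2→Period 3:
ΣP(Period 3)Q(Period 2) = 4.25×240 + 16.65×28 + 7.27×51 = 1020 + 466.2 + 370.77 = 1856.97
ΣP(Period 2)Q(Period 2) = 3.66×240 + 17.26×28 + 7.82×51 = 878.4 + 483.28 + 398.82 = 1760.5
link = 1856.97/1760.5 = 1.054797
Chained index = 100 × 1.018316 × 1.099968 × 1.054797 = 118.1494

118.15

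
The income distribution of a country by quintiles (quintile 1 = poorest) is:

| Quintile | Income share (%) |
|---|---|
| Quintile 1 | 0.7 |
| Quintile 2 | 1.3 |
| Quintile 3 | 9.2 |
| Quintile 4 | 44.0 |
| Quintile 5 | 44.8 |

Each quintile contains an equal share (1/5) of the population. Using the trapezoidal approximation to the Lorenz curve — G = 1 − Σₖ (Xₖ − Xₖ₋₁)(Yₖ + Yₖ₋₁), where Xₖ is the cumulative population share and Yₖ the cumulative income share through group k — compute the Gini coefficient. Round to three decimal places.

Cumulative income shares Yₖ: 0.0070, 0.0200, 0.1120, 0.5520, 1.0000
Σ (Xₖ−Xₖ₋₁)(Yₖ+Yₖ₋₁) = (1/5)(0.0070+0.0000) + (1/5)(0.0200+0.0070) + (1/5)(0.1120+0.0200) + (1/5)(0.5520+0.1120) + (1/5)(1.0000+0.5520)
  = 0.0014 + 0.0054 + 0.0264 + 0.1328 + 0.3104 = 0.4764
G = 1 − 0.4764 = 0.5236

0.524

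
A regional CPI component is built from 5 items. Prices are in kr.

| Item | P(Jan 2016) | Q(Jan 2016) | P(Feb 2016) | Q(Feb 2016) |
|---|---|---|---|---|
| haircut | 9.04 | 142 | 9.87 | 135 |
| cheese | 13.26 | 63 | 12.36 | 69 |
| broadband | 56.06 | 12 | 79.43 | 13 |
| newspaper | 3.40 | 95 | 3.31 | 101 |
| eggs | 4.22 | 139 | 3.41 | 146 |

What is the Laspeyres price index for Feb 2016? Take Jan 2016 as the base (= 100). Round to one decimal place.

Laspeyres price index uses base-period quantities as weights.
ΣP(Feb 2016)·Q(Jan 2016) = 9.87×142 + 12.36×63 + 79.43×12 + 3.31×95 + 3.41×139 = 1401.54 + 778.68 + 953.16 + 314.45 + 473.99 = 3921.82
ΣP(Jan 2016)·Q(Jan 2016) = 9.04×142 + 13.26×63 + 56.06×12 + 3.40×95 + 4.22×139 = 1283.68 + 835.38 + 672.72 + 323 + 586.58 = 3701.36
Index = 3921.82 / 3701.36 × 100 = 105.9562

106.0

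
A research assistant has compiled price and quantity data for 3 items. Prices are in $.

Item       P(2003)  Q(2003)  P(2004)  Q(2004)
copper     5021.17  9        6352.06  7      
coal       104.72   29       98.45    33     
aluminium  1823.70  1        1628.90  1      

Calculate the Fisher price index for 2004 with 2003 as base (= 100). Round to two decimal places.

Laspeyres component (base-period weights):
ΣP(2004)Q(2003) = 6352.06×9 + 98.45×29 + 1628.90×1 = 57168.54 + 2855.05 + 1628.9 = 61652.49
ΣP(2003)Q(2003) = 5021.17×9 + 104.72×29 + 1823.70×1 = 45190.53 + 3036.88 + 1823.7 = 50051.11
L = 61652.49 / 50051.11 × 100 = 123.1791
Paasche component (current-period weights):
ΣP(2004)Q(2004) = 6352.06×7 + 98.45×33 + 1628.90×1 = 44464.42 + 3248.85 + 1628.9 = 49342.17
ΣP(2003)Q(2004) = 5021.17×7 + 104.72×33 + 1823.70×1 = 35148.19 + 3455.76 + 1823.7 = 40427.65
P = 49342.17 / 40427.65 × 100 = 122.0506
Fisher = √(L × P) = √(123.1791 × 122.0506) = 122.6135

122.61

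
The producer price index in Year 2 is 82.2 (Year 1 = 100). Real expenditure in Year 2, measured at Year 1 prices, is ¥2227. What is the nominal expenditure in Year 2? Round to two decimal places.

1830.59

Nominal = Real × (Index/100) = 2227 × (82.2/100)
        = 2227 × 0.822 = 1830.5940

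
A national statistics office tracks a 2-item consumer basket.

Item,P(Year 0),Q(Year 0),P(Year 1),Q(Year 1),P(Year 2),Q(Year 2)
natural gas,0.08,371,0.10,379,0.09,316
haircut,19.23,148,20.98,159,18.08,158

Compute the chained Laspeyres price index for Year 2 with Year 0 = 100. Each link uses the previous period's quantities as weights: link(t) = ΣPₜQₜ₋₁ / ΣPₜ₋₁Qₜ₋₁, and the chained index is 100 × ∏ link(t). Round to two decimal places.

94.21

Link Year 0→Year 1:
ΣP(Year 1)Q(Year 0) = 0.10×371 + 20.98×148 = 37.1 + 3105.04 = 3142.14
ΣP(Year 0)Q(Year 0) = 0.08×371 + 19.23×148 = 29.68 + 2846.04 = 2875.72
link = 3142.14/2875.72 = 1.092645
Link Year 1→Year 2:
ΣP(Year 2)Q(Year 1) = 0.09×379 + 18.08×159 = 34.11 + 2874.72 = 2908.83
ΣP(Year 1)Q(Year 1) = 0.10×379 + 20.98×159 = 37.9 + 3335.82 = 3373.72
link = 2908.83/3373.72 = 0.862203
Chained index = 100 × 1.092645 × 0.862203 = 94.2081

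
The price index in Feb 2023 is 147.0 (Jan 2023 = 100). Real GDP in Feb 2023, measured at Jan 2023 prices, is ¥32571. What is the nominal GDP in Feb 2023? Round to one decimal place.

47879.4

Nominal = Real × (Index/100) = 32571 × (147.0/100)
        = 32571 × 1.470 = 47879.3700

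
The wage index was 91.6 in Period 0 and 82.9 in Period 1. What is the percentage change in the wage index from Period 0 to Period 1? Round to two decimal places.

-9.50%

Change = (82.9 − 91.6) / 91.6 × 100
       = -8.7 / 91.6 × 100 = -9.4978%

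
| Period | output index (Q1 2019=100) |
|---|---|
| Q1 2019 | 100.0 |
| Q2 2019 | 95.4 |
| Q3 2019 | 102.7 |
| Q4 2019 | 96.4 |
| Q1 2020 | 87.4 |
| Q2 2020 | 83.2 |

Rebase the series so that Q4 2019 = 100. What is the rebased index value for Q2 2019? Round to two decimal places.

Rebased(Q2 2019) = 95.4 / 96.4 × 100 = 98.9627

98.96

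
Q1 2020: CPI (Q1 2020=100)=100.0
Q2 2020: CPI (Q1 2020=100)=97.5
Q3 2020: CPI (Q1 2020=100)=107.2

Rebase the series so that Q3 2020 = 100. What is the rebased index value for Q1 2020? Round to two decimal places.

93.28

Rebased(Q1 2020) = 100.0 / 107.2 × 100 = 93.2836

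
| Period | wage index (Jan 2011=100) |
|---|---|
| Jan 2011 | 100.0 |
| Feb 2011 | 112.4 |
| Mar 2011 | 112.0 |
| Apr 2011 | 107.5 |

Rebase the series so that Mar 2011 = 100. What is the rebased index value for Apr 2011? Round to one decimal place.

96.0

Rebased(Apr 2011) = 107.5 / 112.0 × 100 = 95.9821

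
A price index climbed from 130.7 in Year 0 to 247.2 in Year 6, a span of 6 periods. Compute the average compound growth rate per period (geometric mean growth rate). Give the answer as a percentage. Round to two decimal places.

Growth factor = (247.2/130.7)^(1/6) = (1.891354)^(1/6) = 1.112062
Growth rate = 1.112062 − 1 = 0.112062 = 11.2062%

11.21%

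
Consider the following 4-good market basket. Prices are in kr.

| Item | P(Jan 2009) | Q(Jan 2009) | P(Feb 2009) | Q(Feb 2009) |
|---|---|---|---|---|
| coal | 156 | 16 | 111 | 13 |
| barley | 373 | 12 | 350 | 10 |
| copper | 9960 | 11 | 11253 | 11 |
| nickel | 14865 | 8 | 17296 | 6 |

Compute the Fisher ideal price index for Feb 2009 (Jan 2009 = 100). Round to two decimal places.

113.78

Laspeyres component (base-period weights):
ΣP(Feb 2009)Q(Jan 2009) = 111×16 + 350×12 + 11253×11 + 17296×8 = 1776 + 4200 + 123783 + 138368 = 268127
ΣP(Jan 2009)Q(Jan 2009) = 156×16 + 373×12 + 9960×11 + 14865×8 = 2496 + 4476 + 109560 + 118920 = 235452
L = 268127 / 235452 × 100 = 113.8776
Paasche component (current-period weights):
ΣP(Feb 2009)Q(Feb 2009) = 111×13 + 350×10 + 11253×11 + 17296×6 = 1443 + 3500 + 123783 + 103776 = 232502
ΣP(Jan 2009)Q(Feb 2009) = 156×13 + 373×10 + 9960×11 + 14865×6 = 2028 + 3730 + 109560 + 89190 = 204508
P = 232502 / 204508 × 100 = 113.6885
Fisher = √(L × P) = √(113.8776 × 113.6885) = 113.7830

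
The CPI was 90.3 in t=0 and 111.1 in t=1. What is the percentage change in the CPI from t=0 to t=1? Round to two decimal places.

23.03%

Change = (111.1 − 90.3) / 90.3 × 100
       = 20.8 / 90.3 × 100 = 23.0343%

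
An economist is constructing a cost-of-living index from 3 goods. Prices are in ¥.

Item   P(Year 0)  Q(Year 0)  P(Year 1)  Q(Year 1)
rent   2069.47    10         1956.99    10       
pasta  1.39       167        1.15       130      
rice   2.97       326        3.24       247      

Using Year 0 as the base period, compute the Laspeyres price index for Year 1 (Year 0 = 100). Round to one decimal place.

Laspeyres price index uses base-period quantities as weights.
ΣP(Year 1)·Q(Year 0) = 1956.99×10 + 1.15×167 + 3.24×326 = 19569.9 + 192.05 + 1056.24 = 20818.19
ΣP(Year 0)·Q(Year 0) = 2069.47×10 + 1.39×167 + 2.97×326 = 20694.7 + 232.13 + 968.22 = 21895.05
Index = 20818.19 / 21895.05 × 100 = 95.0817

95.1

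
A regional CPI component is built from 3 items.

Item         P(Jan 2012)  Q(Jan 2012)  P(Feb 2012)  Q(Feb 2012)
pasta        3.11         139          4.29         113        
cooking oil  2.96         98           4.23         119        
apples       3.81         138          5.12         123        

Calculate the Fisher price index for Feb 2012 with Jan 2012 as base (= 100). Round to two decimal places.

137.80

Laspeyres component (base-period weights):
ΣP(Feb 2012)Q(Jan 2012) = 4.29×139 + 4.23×98 + 5.12×138 = 596.31 + 414.54 + 706.56 = 1717.41
ΣP(Jan 2012)Q(Jan 2012) = 3.11×139 + 2.96×98 + 3.81×138 = 432.29 + 290.08 + 525.78 = 1248.15
L = 1717.41 / 1248.15 × 100 = 137.5964
Paasche component (current-period weights):
ΣP(Feb 2012)Q(Feb 2012) = 4.29×113 + 4.23×119 + 5.12×123 = 484.77 + 503.37 + 629.76 = 1617.9
ΣP(Jan 2012)Q(Feb 2012) = 3.11×113 + 2.96×119 + 3.81×123 = 351.43 + 352.24 + 468.63 = 1172.3
P = 1617.9 / 1172.3 × 100 = 138.0107
Fisher = √(L × P) = √(137.5964 × 138.0107) = 137.8034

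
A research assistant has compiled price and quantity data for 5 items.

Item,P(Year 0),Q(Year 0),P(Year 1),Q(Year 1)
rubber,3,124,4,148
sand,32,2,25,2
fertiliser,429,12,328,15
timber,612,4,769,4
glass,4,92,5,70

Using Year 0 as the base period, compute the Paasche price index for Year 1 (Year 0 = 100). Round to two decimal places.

Paasche price index uses current-period quantities as weights.
ΣP(Year 1)·Q(Year 1) = 4×148 + 25×2 + 328×15 + 769×4 + 5×70 = 592 + 50 + 4920 + 3076 + 350 = 8988
ΣP(Year 0)·Q(Year 1) = 3×148 + 32×2 + 429×15 + 612×4 + 4×70 = 444 + 64 + 6435 + 2448 + 280 = 9671
Index = 8988 / 9671 × 100 = 92.9376

92.94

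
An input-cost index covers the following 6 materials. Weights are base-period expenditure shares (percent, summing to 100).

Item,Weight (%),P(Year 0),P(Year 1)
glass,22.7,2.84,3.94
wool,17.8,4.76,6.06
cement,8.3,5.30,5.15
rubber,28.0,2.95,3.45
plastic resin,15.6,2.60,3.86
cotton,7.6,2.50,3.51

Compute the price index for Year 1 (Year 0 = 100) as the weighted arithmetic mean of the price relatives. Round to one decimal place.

glass: 22.7 × (3.94/2.84) = 22.7 × 1.387324 = 31.4923
wool: 17.8 × (6.06/4.76) = 17.8 × 1.273109 = 22.6613
cement: 8.3 × (5.15/5.30) = 8.3 × 0.971698 = 8.0651
rubber: 28.0 × (3.45/2.95) = 28.0 × 1.169492 = 32.7458
plastic resin: 15.6 × (3.86/2.60) = 15.6 × 1.484615 = 23.1600
cotton: 7.6 × (3.51/2.50) = 7.6 × 1.404000 = 10.6704
Index = Σ wᵢ·(p₁ᵢ/p₀ᵢ) = 31.4923 + 22.6613 + 8.0651 + 32.7458 + 23.1600 + 10.6704 = 128.7949

128.8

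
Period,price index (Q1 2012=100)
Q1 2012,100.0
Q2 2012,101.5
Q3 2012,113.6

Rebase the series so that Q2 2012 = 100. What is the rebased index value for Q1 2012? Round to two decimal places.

Rebased(Q1 2012) = 100.0 / 101.5 × 100 = 98.5222

98.52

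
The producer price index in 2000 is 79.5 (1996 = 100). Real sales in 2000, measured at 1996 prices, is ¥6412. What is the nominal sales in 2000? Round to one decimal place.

Nominal = Real × (Index/100) = 6412 × (79.5/100)
        = 6412 × 0.795 = 5097.5400

5097.5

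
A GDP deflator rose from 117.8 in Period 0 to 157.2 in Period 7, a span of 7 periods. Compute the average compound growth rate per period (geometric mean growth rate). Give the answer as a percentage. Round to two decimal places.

4.21%

Growth factor = (157.2/117.8)^(1/7) = (1.334465)^(1/7) = 1.042080
Growth rate = 1.042080 − 1 = 0.042080 = 4.2080%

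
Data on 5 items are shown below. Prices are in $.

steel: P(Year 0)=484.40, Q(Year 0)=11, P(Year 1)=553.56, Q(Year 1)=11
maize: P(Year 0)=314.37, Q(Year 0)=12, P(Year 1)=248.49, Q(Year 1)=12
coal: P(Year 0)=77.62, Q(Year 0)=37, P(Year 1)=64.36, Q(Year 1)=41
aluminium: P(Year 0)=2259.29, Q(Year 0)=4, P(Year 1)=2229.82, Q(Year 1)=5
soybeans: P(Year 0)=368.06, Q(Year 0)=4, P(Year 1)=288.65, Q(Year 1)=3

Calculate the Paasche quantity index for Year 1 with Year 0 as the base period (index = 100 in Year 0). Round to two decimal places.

110.21

Paasche quantity index uses current-period prices as weights.
ΣP(Year 1)·Q(Year 1) = 553.56×11 + 248.49×12 + 64.36×41 + 2229.82×5 + 288.65×3 = 6089.16 + 2981.88 + 2638.76 + 11149.1 + 865.95 = 23724.85
ΣP(Year 1)·Q(Year 0) = 553.56×11 + 248.49×12 + 64.36×37 + 2229.82×4 + 288.65×4 = 6089.16 + 2981.88 + 2381.32 + 8919.28 + 1154.6 = 21526.24
Index = 23724.85 / 21526.24 × 100 = 110.2136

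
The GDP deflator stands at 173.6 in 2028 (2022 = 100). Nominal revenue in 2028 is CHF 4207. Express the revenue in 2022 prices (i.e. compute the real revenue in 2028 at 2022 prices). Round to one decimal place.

2423.4

Real = Nominal ÷ (Index/100) = 4207 ÷ (173.6/100)
     = 4207 ÷ 1.736 = 2423.3871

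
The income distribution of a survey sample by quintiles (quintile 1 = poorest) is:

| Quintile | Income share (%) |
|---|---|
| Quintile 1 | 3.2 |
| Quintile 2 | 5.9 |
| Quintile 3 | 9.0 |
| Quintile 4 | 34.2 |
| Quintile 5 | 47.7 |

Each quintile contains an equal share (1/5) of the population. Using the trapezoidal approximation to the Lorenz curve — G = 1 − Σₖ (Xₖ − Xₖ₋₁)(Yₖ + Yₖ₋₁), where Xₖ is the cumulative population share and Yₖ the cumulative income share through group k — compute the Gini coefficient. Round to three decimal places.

Cumulative income shares Yₖ: 0.0320, 0.0910, 0.1810, 0.5230, 1.0000
Σ (Xₖ−Xₖ₋₁)(Yₖ+Yₖ₋₁) = (1/5)(0.0320+0.0000) + (1/5)(0.0910+0.0320) + (1/5)(0.1810+0.0910) + (1/5)(0.5230+0.1810) + (1/5)(1.0000+0.5230)
  = 0.0064 + 0.0246 + 0.0544 + 0.1408 + 0.3046 = 0.5308
G = 1 − 0.5308 = 0.4692

0.469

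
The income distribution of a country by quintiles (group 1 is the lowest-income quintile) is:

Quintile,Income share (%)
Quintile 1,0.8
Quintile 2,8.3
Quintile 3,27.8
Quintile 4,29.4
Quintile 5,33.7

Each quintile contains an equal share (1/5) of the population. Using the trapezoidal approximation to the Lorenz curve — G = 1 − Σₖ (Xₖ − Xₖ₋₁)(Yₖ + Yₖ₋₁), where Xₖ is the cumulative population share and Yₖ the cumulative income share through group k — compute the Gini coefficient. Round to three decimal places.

0.348

Cumulative income shares Yₖ: 0.0080, 0.0910, 0.3690, 0.6630, 1.0000
Σ (Xₖ−Xₖ₋₁)(Yₖ+Yₖ₋₁) = (1/5)(0.0080+0.0000) + (1/5)(0.0910+0.0080) + (1/5)(0.3690+0.0910) + (1/5)(0.6630+0.3690) + (1/5)(1.0000+0.6630)
  = 0.0016 + 0.0198 + 0.0920 + 0.2064 + 0.3326 = 0.6524
G = 1 − 0.6524 = 0.3476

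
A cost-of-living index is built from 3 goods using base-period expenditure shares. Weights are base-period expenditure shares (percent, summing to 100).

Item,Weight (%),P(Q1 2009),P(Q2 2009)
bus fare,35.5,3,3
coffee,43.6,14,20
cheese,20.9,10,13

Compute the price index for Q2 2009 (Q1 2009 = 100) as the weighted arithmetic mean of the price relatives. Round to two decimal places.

124.96

bus fare: 35.5 × (3/3) = 35.5 × 1.000000 = 35.5000
coffee: 43.6 × (20/14) = 43.6 × 1.428571 = 62.2857
cheese: 20.9 × (13/10) = 20.9 × 1.300000 = 27.1700
Index = Σ wᵢ·(p₁ᵢ/p₀ᵢ) = 35.5000 + 62.2857 + 27.1700 = 124.9557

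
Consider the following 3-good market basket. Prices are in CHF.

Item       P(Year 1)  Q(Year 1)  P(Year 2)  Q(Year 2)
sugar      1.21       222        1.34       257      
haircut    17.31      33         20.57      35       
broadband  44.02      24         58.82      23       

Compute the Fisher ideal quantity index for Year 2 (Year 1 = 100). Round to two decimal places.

101.48

Laspeyres component (base-period weights):
ΣP(Year 1)Q(Year 2) = 1.21×257 + 17.31×35 + 44.02×23 = 310.97 + 605.85 + 1012.46 = 1929.28
ΣP(Year 1)Q(Year 1) = 1.21×222 + 17.31×33 + 44.02×24 = 268.62 + 571.23 + 1056.48 = 1896.33
L = 1929.28 / 1896.33 × 100 = 101.7376
Paasche component (current-period weights):
ΣP(Year 2)Q(Year 2) = 1.34×257 + 20.57×35 + 58.82×23 = 344.38 + 719.95 + 1352.86 = 2417.19
ΣP(Year 2)Q(Year 1) = 1.34×222 + 20.57×33 + 58.82×24 = 297.48 + 678.81 + 1411.68 = 2387.97
P = 2417.19 / 2387.97 × 100 = 101.2236
Fisher = √(L × P) = √(101.7376 × 101.2236) = 101.4803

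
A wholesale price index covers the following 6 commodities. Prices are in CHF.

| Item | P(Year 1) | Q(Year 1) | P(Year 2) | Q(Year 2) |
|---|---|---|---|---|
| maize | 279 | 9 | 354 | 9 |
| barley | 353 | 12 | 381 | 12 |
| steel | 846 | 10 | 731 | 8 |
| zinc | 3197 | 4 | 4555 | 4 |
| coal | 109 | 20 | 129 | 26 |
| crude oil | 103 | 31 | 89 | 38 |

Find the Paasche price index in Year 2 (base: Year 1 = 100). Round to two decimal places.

116.67

Paasche price index uses current-period quantities as weights.
ΣP(Year 2)·Q(Year 2) = 354×9 + 381×12 + 731×8 + 4555×4 + 129×26 + 89×38 = 3186 + 4572 + 5848 + 18220 + 3354 + 3382 = 38562
ΣP(Year 1)·Q(Year 2) = 279×9 + 353×12 + 846×8 + 3197×4 + 109×26 + 103×38 = 2511 + 4236 + 6768 + 12788 + 2834 + 3914 = 33051
Index = 38562 / 33051 × 100 = 116.6742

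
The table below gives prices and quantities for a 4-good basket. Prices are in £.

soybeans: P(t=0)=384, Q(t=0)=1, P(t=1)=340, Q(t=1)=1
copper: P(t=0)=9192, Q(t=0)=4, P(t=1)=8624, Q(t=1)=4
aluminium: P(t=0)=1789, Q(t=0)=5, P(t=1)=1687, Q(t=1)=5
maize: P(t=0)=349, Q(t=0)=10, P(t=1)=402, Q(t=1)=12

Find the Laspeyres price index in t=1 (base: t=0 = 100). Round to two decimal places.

Laspeyres price index uses base-period quantities as weights.
ΣP(t=1)·Q(t=0) = 340×1 + 8624×4 + 1687×5 + 402×10 = 340 + 34496 + 8435 + 4020 = 47291
ΣP(t=0)·Q(t=0) = 384×1 + 9192×4 + 1789×5 + 349×10 = 384 + 36768 + 8945 + 3490 = 49587
Index = 47291 / 49587 × 100 = 95.3698

95.37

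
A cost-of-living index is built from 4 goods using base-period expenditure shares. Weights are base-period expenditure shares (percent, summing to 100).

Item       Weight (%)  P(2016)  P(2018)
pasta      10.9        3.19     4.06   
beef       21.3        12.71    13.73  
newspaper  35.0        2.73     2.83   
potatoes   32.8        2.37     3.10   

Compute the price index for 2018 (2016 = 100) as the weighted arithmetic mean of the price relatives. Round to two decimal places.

pasta: 10.9 × (4.06/3.19) = 10.9 × 1.272727 = 13.8727
beef: 21.3 × (13.73/12.71) = 21.3 × 1.080252 = 23.0094
newspaper: 35.0 × (2.83/2.73) = 35.0 × 1.036630 = 36.2821
potatoes: 32.8 × (3.10/2.37) = 32.8 × 1.308017 = 42.9030
Index = Σ wᵢ·(p₁ᵢ/p₀ᵢ) = 13.8727 + 23.0094 + 36.2821 + 42.9030 = 116.0671

116.07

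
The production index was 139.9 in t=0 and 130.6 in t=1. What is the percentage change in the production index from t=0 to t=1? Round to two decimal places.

Change = (130.6 − 139.9) / 139.9 × 100
       = -9.3 / 139.9 × 100 = -6.6476%

-6.65%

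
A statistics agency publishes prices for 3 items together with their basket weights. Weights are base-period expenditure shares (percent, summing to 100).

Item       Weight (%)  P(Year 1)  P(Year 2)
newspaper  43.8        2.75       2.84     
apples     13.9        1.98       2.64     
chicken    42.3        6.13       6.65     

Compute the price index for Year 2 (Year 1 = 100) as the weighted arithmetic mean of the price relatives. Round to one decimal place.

109.7

newspaper: 43.8 × (2.84/2.75) = 43.8 × 1.032727 = 45.2335
apples: 13.9 × (2.64/1.98) = 13.9 × 1.333333 = 18.5333
chicken: 42.3 × (6.65/6.13) = 42.3 × 1.084829 = 45.8883
Index = Σ wᵢ·(p₁ᵢ/p₀ᵢ) = 45.2335 + 18.5333 + 45.8883 = 109.6550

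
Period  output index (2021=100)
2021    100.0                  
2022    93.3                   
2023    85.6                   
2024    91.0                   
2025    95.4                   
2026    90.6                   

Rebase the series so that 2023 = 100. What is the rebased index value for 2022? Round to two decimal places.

109.00

Rebased(2022) = 93.3 / 85.6 × 100 = 108.9953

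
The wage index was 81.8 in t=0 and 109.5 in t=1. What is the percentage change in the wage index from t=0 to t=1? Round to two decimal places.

33.86%

Change = (109.5 − 81.8) / 81.8 × 100
       = 27.7 / 81.8 × 100 = 33.8631%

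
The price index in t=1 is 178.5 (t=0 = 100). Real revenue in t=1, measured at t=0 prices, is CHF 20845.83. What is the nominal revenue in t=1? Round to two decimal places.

Nominal = Real × (Index/100) = 20845.83 × (178.5/100)
        = 20845.83 × 1.785 = 37209.8066

37209.81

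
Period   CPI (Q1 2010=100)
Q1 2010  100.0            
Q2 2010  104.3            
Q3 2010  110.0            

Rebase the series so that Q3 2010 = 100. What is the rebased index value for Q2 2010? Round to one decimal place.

94.8

Rebased(Q2 2010) = 104.3 / 110.0 × 100 = 94.8182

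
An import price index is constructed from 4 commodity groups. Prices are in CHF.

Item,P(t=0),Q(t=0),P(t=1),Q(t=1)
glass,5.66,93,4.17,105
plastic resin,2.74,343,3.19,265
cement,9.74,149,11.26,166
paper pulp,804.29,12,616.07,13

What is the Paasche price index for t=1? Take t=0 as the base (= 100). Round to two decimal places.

Paasche price index uses current-period quantities as weights.
ΣP(t=1)·Q(t=1) = 4.17×105 + 3.19×265 + 11.26×166 + 616.07×13 = 437.85 + 845.35 + 1869.16 + 8008.91 = 11161.27
ΣP(t=0)·Q(t=1) = 5.66×105 + 2.74×265 + 9.74×166 + 804.29×13 = 594.3 + 726.1 + 1616.84 + 10455.77 = 13393.01
Index = 11161.27 / 13393.01 × 100 = 83.3365

83.34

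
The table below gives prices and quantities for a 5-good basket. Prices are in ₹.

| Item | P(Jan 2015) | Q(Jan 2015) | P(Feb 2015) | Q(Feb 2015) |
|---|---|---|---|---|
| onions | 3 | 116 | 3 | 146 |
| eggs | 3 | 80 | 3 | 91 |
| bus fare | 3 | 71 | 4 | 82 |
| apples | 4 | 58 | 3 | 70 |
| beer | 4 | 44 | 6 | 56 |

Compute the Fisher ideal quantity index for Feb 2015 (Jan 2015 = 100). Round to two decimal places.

Laspeyres component (base-period weights):
ΣP(Jan 2015)Q(Feb 2015) = 3×146 + 3×91 + 3×82 + 4×70 + 4×56 = 438 + 273 + 246 + 280 + 224 = 1461
ΣP(Jan 2015)Q(Jan 2015) = 3×116 + 3×80 + 3×71 + 4×58 + 4×44 = 348 + 240 + 213 + 232 + 176 = 1209
L = 1461 / 1209 × 100 = 120.8437
Paasche component (current-period weights):
ΣP(Feb 2015)Q(Feb 2015) = 3×146 + 3×91 + 4×82 + 3×70 + 6×56 = 438 + 273 + 328 + 210 + 336 = 1585
ΣP(Feb 2015)Q(Jan 2015) = 3×116 + 3×80 + 4×71 + 3×58 + 6×44 = 348 + 240 + 284 + 174 + 264 = 1310
P = 1585 / 1310 × 100 = 120.9924
Fisher = √(L × P) = √(120.8437 × 120.9924) = 120.9180

120.92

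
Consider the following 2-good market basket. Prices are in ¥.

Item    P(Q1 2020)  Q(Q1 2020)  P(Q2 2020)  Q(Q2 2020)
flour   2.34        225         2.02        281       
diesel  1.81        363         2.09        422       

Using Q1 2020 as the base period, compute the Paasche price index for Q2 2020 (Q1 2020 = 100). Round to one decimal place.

102.0

Paasche price index uses current-period quantities as weights.
ΣP(Q2 2020)·Q(Q2 2020) = 2.02×281 + 2.09×422 = 567.62 + 881.98 = 1449.6
ΣP(Q1 2020)·Q(Q2 2020) = 2.34×281 + 1.81×422 = 657.54 + 763.82 = 1421.36
Index = 1449.6 / 1421.36 × 100 = 101.9868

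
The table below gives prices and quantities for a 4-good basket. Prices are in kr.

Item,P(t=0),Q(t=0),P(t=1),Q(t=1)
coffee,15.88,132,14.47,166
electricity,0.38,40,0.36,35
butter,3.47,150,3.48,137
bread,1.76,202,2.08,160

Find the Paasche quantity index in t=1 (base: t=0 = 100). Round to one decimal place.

112.5

Paasche quantity index uses current-period prices as weights.
ΣP(t=1)·Q(t=1) = 14.47×166 + 0.36×35 + 3.48×137 + 2.08×160 = 2402.02 + 12.6 + 476.76 + 332.8 = 3224.18
ΣP(t=1)·Q(t=0) = 14.47×132 + 0.36×40 + 3.48×150 + 2.08×202 = 1910.04 + 14.4 + 522 + 420.16 = 2866.6
Index = 3224.18 / 2866.6 × 100 = 112.4740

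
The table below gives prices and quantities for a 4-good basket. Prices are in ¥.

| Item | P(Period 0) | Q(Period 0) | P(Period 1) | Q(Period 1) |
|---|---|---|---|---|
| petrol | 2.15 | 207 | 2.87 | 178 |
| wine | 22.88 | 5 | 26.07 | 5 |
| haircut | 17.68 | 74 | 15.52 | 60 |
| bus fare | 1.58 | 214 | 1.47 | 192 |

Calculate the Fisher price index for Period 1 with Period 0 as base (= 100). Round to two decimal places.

99.41

Laspeyres component (base-period weights):
ΣP(Period 1)Q(Period 0) = 2.87×207 + 26.07×5 + 15.52×74 + 1.47×214 = 594.09 + 130.35 + 1148.48 + 314.58 = 2187.5
ΣP(Period 0)Q(Period 0) = 2.15×207 + 22.88×5 + 17.68×74 + 1.58×214 = 445.05 + 114.4 + 1308.32 + 338.12 = 2205.89
L = 2187.5 / 2205.89 × 100 = 99.1663
Paasche component (current-period weights):
ΣP(Period 1)Q(Period 1) = 2.87×178 + 26.07×5 + 15.52×60 + 1.47×192 = 510.86 + 130.35 + 931.2 + 282.24 = 1854.65
ΣP(Period 0)Q(Period 1) = 2.15×178 + 22.88×5 + 17.68×60 + 1.58×192 = 382.7 + 114.4 + 1060.8 + 303.36 = 1861.26
P = 1854.65 / 1861.26 × 100 = 99.6449
Fisher = √(L × P) = √(99.1663 × 99.6449) = 99.4053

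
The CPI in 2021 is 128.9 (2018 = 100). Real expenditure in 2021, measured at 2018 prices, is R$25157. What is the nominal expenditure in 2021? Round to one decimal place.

32427.4

Nominal = Real × (Index/100) = 25157 × (128.9/100)
        = 25157 × 1.289 = 32427.3730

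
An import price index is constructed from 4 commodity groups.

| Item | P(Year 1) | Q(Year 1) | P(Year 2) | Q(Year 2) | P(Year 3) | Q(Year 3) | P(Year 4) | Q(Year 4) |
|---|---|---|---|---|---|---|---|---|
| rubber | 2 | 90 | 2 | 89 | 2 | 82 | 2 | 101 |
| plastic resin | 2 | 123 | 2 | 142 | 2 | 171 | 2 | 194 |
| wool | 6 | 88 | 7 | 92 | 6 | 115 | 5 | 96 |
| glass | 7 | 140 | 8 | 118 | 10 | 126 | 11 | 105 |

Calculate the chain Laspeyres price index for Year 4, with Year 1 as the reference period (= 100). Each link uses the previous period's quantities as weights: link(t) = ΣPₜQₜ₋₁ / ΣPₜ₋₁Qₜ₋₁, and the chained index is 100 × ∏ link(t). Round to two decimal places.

120.18

Link Year 1→Year 2:
ΣP(Year 2)Q(Year 1) = 2×90 + 2×123 + 7×88 + 8×140 = 180 + 246 + 616 + 1120 = 2162
ΣP(Year 1)Q(Year 1) = 2×90 + 2×123 + 6×88 + 7×140 = 180 + 246 + 528 + 980 = 1934
link = 2162/1934 = 1.117890
Link Year 2→Year 3:
ΣP(Year 3)Q(Year 2) = 2×89 + 2×142 + 6×92 + 10×118 = 178 + 284 + 552 + 1180 = 2194
ΣP(Year 2)Q(Year 2) = 2×89 + 2×142 + 7×92 + 8×118 = 178 + 284 + 644 + 944 = 2050
link = 2194/2050 = 1.070244
Link Year 3→Year 4:
ΣP(Year 4)Q(Year 3) = 2×82 + 2×171 + 5×115 + 11×126 = 164 + 342 + 575 + 1386 = 2467
ΣP(Year 3)Q(Year 3) = 2×82 + 2×171 + 6×115 + 10×126 = 164 + 342 + 690 + 1260 = 2456
link = 2467/2456 = 1.004479
Chained index = 100 × 1.117890 × 1.070244 × 1.004479 = 120.1774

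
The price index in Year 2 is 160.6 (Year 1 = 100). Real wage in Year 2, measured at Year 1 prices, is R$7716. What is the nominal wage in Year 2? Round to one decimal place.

Nominal = Real × (Index/100) = 7716 × (160.6/100)
        = 7716 × 1.606 = 12391.8960

12391.9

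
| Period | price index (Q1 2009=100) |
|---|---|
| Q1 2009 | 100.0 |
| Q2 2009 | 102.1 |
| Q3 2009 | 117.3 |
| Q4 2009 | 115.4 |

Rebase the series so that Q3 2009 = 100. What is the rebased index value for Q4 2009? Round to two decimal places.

98.38

Rebased(Q4 2009) = 115.4 / 117.3 × 100 = 98.3802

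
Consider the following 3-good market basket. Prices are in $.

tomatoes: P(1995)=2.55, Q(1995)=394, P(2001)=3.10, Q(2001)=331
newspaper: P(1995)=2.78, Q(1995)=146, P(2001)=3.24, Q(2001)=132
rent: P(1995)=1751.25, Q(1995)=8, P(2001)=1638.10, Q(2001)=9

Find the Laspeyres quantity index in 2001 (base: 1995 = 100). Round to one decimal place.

110.1

Laspeyres quantity index uses base-period prices as weights.
ΣP(1995)·Q(2001) = 2.55×331 + 2.78×132 + 1751.25×9 = 844.05 + 366.96 + 15761.25 = 16972.26
ΣP(1995)·Q(1995) = 2.55×394 + 2.78×146 + 1751.25×8 = 1004.7 + 405.88 + 14010 = 15420.58
Index = 16972.26 / 15420.58 × 100 = 110.0624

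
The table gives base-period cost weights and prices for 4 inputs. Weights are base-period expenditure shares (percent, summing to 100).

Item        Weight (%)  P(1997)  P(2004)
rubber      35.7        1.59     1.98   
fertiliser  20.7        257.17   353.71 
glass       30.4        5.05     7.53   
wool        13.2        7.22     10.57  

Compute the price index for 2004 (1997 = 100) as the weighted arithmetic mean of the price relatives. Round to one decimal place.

rubber: 35.7 × (1.98/1.59) = 35.7 × 1.245283 = 44.4566
fertiliser: 20.7 × (353.71/257.17) = 20.7 × 1.375394 = 28.4706
glass: 30.4 × (7.53/5.05) = 30.4 × 1.491089 = 45.3291
wool: 13.2 × (10.57/7.22) = 13.2 × 1.463989 = 19.3247
Index = Σ wᵢ·(p₁ᵢ/p₀ᵢ) = 44.4566 + 28.4706 + 45.3291 + 19.3247 = 137.5810

137.6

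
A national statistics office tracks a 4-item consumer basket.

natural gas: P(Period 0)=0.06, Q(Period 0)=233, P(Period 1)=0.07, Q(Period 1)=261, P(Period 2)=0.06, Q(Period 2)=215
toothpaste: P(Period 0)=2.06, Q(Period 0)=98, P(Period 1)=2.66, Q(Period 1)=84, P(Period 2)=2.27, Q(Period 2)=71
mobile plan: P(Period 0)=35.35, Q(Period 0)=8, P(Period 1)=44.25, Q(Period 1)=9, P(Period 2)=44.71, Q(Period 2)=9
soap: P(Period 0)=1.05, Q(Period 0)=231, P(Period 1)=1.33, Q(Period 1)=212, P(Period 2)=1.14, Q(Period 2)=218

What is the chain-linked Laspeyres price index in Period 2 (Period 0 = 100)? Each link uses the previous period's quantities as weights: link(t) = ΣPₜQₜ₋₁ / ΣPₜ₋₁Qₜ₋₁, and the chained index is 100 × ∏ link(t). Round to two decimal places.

116.76

Link Period 0→Period 1:
ΣP(Period 1)Q(Period 0) = 0.07×233 + 2.66×98 + 44.25×8 + 1.33×231 = 16.31 + 260.68 + 354 + 307.23 = 938.22
ΣP(Period 0)Q(Period 0) = 0.06×233 + 2.06×98 + 35.35×8 + 1.05×231 = 13.98 + 201.88 + 282.8 + 242.55 = 741.21
link = 938.22/741.21 = 1.265795
Link Period 1→Period 2:
ΣP(Period 2)Q(Period 1) = 0.06×261 + 2.27×84 + 44.71×9 + 1.14×212 = 15.66 + 190.68 + 402.39 + 241.68 = 850.41
ΣP(Period 1)Q(Period 1) = 0.07×261 + 2.66×84 + 44.25×9 + 1.33×212 = 18.27 + 223.44 + 398.25 + 281.96 = 921.92
link = 850.41/921.92 = 0.922434
Chained index = 100 × 1.265795 × 0.922434 = 116.7612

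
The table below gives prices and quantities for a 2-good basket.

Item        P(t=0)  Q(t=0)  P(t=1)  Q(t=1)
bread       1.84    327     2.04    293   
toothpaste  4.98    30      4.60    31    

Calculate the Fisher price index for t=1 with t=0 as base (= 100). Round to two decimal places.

Laspeyres component (base-period weights):
ΣP(t=1)Q(t=0) = 2.04×327 + 4.60×30 = 667.08 + 138 = 805.08
ΣP(t=0)Q(t=0) = 1.84×327 + 4.98×30 = 601.68 + 149.4 = 751.08
L = 805.08 / 751.08 × 100 = 107.1896
Paasche component (current-period weights):
ΣP(t=1)Q(t=1) = 2.04×293 + 4.60×31 = 597.72 + 142.6 = 740.32
ΣP(t=0)Q(t=1) = 1.84×293 + 4.98×31 = 539.12 + 154.38 = 693.5
P = 740.32 / 693.5 × 100 = 106.7513
Fisher = √(L × P) = √(107.1896 × 106.7513) = 106.9702

106.97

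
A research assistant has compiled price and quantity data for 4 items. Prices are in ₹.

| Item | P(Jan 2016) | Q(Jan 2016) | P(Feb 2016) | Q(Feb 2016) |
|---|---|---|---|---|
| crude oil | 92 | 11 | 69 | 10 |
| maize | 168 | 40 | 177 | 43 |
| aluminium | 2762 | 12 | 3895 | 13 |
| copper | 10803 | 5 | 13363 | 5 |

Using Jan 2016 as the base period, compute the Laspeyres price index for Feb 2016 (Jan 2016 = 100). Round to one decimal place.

127.9

Laspeyres price index uses base-period quantities as weights.
ΣP(Feb 2016)·Q(Jan 2016) = 69×11 + 177×40 + 3895×12 + 13363×5 = 759 + 7080 + 46740 + 66815 = 121394
ΣP(Jan 2016)·Q(Jan 2016) = 92×11 + 168×40 + 2762×12 + 10803×5 = 1012 + 6720 + 33144 + 54015 = 94891
Index = 121394 / 94891 × 100 = 127.9299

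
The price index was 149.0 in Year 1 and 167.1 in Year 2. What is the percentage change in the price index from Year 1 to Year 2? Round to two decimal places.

Change = (167.1 − 149.0) / 149.0 × 100
       = 18.1 / 149.0 × 100 = 12.1477%

12.15%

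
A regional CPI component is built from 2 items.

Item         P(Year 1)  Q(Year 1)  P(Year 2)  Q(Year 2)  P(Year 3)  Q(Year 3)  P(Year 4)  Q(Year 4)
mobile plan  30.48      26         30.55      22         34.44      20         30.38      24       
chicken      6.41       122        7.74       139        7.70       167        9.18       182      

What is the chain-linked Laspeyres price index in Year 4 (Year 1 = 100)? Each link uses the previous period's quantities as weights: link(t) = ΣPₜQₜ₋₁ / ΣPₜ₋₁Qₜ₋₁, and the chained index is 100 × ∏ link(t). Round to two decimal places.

125.18

Link Year 1→Year 2:
ΣP(Year 2)Q(Year 1) = 30.55×26 + 7.74×122 = 794.3 + 944.28 = 1738.58
ΣP(Year 1)Q(Year 1) = 30.48×26 + 6.41×122 = 792.48 + 782.02 = 1574.5
link = 1738.58/1574.5 = 1.104211
Link Year 2→Year 3:
ΣP(Year 3)Q(Year 2) = 34.44×22 + 7.70×139 = 757.68 + 1070.3 = 1827.98
ΣP(Year 2)Q(Year 2) = 30.55×22 + 7.74×139 = 672.1 + 1075.86 = 1747.96
link = 1827.98/1747.96 = 1.045779
Link Year 3→Year 4:
ΣP(Year 4)Q(Year 3) = 30.38×20 + 9.18×167 = 607.6 + 1533.06 = 2140.66
ΣP(Year 3)Q(Year 3) = 34.44×20 + 7.70×167 = 688.8 + 1285.9 = 1974.7
link = 2140.66/1974.7 = 1.084043
Chained index = 100 × 1.104211 × 1.045779 × 1.084043 = 125.1810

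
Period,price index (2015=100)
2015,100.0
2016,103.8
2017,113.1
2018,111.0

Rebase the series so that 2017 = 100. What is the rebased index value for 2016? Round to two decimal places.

Rebased(2016) = 103.8 / 113.1 × 100 = 91.7772

91.78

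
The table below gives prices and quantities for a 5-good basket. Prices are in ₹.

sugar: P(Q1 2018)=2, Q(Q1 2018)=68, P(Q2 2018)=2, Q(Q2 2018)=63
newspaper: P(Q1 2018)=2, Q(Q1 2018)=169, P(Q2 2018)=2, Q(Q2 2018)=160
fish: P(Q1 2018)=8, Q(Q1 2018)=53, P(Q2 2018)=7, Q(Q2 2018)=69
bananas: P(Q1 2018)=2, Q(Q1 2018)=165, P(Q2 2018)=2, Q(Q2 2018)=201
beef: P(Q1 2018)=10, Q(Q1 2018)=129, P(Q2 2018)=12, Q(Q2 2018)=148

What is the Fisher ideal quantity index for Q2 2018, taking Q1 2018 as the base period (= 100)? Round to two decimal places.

114.24

Laspeyres component (base-period weights):
ΣP(Q1 2018)Q(Q2 2018) = 2×63 + 2×160 + 8×69 + 2×201 + 10×148 = 126 + 320 + 552 + 402 + 1480 = 2880
ΣP(Q1 2018)Q(Q1 2018) = 2×68 + 2×169 + 8×53 + 2×165 + 10×129 = 136 + 338 + 424 + 330 + 1290 = 2518
L = 2880 / 2518 × 100 = 114.3765
Paasche component (current-period weights):
ΣP(Q2 2018)Q(Q2 2018) = 2×63 + 2×160 + 7×69 + 2×201 + 12×148 = 126 + 320 + 483 + 402 + 1776 = 3107
ΣP(Q2 2018)Q(Q1 2018) = 2×68 + 2×169 + 7×53 + 2×165 + 12×129 = 136 + 338 + 371 + 330 + 1548 = 2723
P = 3107 / 2723 × 100 = 114.1021
Fisher = √(L × P) = √(114.3765 × 114.1021) = 114.2392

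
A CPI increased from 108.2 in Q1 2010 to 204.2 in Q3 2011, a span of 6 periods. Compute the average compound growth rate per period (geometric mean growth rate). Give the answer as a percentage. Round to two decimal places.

Growth factor = (204.2/108.2)^(1/6) = (1.887246)^(1/6) = 1.111659
Growth rate = 1.111659 − 1 = 0.111659 = 11.1659%

11.17%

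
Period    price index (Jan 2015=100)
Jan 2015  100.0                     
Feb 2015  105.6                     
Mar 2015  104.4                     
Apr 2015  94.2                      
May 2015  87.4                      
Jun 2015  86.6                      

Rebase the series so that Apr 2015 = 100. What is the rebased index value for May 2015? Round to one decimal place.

Rebased(May 2015) = 87.4 / 94.2 × 100 = 92.7813

92.8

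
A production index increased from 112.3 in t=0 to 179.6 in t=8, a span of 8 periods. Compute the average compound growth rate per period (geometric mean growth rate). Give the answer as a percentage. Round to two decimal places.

6.05%

Growth factor = (179.6/112.3)^(1/8) = (1.599288)^(1/8) = 1.060452
Growth rate = 1.060452 − 1 = 0.060452 = 6.0452%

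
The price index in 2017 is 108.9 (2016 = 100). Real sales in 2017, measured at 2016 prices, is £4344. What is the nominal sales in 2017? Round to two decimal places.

4730.62

Nominal = Real × (Index/100) = 4344 × (108.9/100)
        = 4344 × 1.089 = 4730.6160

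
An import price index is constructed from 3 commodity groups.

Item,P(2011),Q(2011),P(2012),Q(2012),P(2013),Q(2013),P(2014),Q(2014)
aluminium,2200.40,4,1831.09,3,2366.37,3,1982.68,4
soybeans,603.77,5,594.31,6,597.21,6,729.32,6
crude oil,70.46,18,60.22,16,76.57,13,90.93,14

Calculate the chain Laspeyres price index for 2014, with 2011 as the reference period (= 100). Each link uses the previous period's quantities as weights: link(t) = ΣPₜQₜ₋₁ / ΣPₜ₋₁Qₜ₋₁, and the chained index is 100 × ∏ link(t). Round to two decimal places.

Link 2011→2012:
ΣP(2012)Q(2011) = 1831.09×4 + 594.31×5 + 60.22×18 = 7324.36 + 2971.55 + 1083.96 = 11379.87
ΣP(2011)Q(2011) = 2200.40×4 + 603.77×5 + 70.46×18 = 8801.6 + 3018.85 + 1268.28 = 13088.73
link = 11379.87/13088.73 = 0.869440
Link 2012→2013:
ΣP(2013)Q(2012) = 2366.37×3 + 597.21×6 + 76.57×16 = 7099.11 + 3583.26 + 1225.12 = 11907.49
ΣP(2012)Q(2012) = 1831.09×3 + 594.31×6 + 60.22×16 = 5493.27 + 3565.86 + 963.52 = 10022.65
link = 11907.49/10022.65 = 1.188058
Link 2013→2014:
ΣP(2014)Q(2013) = 1982.68×3 + 729.32×6 + 90.93×13 = 5948.04 + 4375.92 + 1182.09 = 11506.05
ΣP(2013)Q(2013) = 2366.37×3 + 597.21×6 + 76.57×13 = 7099.11 + 3583.26 + 995.41 = 11677.78
link = 11506.05/11677.78 = 0.985294
Chained index = 100 × 0.869440 × 1.188058 × 0.985294 = 101.7755

101.78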